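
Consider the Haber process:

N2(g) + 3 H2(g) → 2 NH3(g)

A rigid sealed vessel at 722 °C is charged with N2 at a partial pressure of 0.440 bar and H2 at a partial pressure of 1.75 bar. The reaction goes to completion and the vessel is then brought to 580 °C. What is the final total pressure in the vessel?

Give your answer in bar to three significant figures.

Because the vessel is rigid and T is held at 722 °C, work the stoichiometry in partial pressures (P_i = n_iRT/V).
P(H2) required for 0.440 bar of N2 = (3/1) × 0.440 = 1.320 bar; available 1.75 bar, so N2 is limiting.
P(H2) remaining = 1.75 − (3/1) × 0.440 = 0.4300 bar
P(gaseous products) = (2)/1 × 0.440 = 0.8800 bar
P_total at 722 °C = 0.4300 + 0.8800 = 1.310 bar
Scaling to 580 °C: P = 1.310 × 853.15/995.15 = 1.123 bar

1.12 bar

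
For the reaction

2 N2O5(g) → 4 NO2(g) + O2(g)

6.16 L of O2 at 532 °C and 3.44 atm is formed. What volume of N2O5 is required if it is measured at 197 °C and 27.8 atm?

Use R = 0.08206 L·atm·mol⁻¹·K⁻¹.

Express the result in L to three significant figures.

n(O2) = PV/RT = (3.44 × 6.16) / (0.08206 × 805.15) = 0.3207 mol
n(N2O5) = (2/1) × 0.3207 = 0.6414 mol
V = nRT/P = 0.6414 × 0.08206 × 470.15 / 27.8 = 0.8901 L

0.890 L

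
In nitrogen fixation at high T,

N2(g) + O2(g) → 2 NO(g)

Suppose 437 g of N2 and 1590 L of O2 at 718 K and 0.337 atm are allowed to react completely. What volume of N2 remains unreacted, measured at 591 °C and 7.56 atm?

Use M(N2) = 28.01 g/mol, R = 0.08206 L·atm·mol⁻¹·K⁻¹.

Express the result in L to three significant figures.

n(N2) = 437 / 28.01 = 15.60 mol
n(O2) = PV/RT = (0.337 × 1590) / (0.08206 × 718) = 9.094 mol
For 15.60 mol N2, stoichiometry requires (1/1) × 15.60 = 15.60 mol O2; 9.094 mol is available, so O2 is limiting.
n(N2) consumed = (1/1) × 9.094 = 9.094 mol; remaining = 15.60 − 9.094 = 6.506 mol
V(N2) = nRT/P = 6.506 × 0.08206 × 864.15 / 7.56 = 61.03 L

61.0 L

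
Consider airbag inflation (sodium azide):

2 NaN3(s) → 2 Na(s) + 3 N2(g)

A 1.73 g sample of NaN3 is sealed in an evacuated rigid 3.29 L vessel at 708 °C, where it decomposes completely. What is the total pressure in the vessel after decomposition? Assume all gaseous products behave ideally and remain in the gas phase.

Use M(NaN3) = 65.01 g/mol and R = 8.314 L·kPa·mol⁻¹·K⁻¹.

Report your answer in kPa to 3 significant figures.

n(NaN3) = 1.73 / 65.01 = 0.02661 mol
n(gas produced) = (3/2) × 0.02661 = 0.03992 mol
P = nRT/V = 0.03992 × 8.314 × 981.15 / 3.29 = 98.98 kPa

99.0 kPa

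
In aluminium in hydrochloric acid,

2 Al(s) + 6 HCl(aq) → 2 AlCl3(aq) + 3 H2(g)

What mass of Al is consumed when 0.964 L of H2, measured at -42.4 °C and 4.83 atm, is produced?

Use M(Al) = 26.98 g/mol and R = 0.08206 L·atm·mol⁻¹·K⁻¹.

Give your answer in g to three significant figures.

n(H2) = PV/RT = (4.83 × 0.964) / (0.08206 × 230.75) = 0.2459 mol
n(Al) = (2/3) × 0.2459 = 0.1639 mol
m(Al) = 0.1639 × 26.98 = 4.422 g

4.42 g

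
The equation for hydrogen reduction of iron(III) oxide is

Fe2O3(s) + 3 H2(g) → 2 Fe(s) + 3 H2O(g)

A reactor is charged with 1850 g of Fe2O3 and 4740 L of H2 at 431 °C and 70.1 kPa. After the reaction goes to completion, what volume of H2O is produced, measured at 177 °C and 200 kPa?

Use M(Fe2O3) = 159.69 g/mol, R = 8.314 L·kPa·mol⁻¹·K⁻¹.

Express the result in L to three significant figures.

650 L

n(Fe2O3) = 1850 / 159.69 = 11.58 mol
n(H2) = PV/RT = (70.1 × 4740) / (8.314 × 704.15) = 56.76 mol
For 11.58 mol Fe2O3, stoichiometry requires (3/1) × 11.58 = 34.74 mol H2; 56.76 mol is available, so Fe2O3 is limiting.
n(H2O) = (3/1) × 11.58 = 34.74 mol
V(H2O) = nRT/P = 34.74 × 8.314 × 450.15 / 200 = 650.1 L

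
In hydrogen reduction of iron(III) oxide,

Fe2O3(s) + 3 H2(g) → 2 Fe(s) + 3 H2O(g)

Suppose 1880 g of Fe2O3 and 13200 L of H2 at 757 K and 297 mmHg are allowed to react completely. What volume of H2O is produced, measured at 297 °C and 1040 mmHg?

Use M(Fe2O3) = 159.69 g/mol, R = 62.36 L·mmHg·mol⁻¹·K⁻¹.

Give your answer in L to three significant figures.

n(Fe2O3) = 1880 / 159.69 = 11.77 mol
n(H2) = PV/RT = (297 × 13200) / (62.36 × 757) = 83.05 mol
For 11.77 mol Fe2O3, stoichiometry requires (3/1) × 11.77 = 35.31 mol H2; 83.05 mol is available, so Fe2O3 is limiting.
n(H2O) = (3/1) × 11.77 = 35.31 mol
V(H2O) = nRT/P = 35.31 × 62.36 × 570.15 / 1040 = 1207 L

1210 L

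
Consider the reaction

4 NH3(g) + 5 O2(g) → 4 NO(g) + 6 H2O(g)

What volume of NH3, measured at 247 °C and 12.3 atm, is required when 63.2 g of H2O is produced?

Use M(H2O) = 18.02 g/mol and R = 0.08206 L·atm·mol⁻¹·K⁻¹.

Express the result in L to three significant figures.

8.11 L

n(H2O) = 63.20 / 18.02 = 3.507 mol
n(NH3) = (4/6) × 3.507 = 2.338 mol
V = nRT/P = 2.338 × 0.08206 × 520.15 / 12.3 = 8.113 L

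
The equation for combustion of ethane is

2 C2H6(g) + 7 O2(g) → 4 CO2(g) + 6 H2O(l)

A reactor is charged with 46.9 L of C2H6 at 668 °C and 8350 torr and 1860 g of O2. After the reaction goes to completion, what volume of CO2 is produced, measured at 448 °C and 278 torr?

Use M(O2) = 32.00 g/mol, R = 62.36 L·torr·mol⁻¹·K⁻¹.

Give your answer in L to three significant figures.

n(C2H6) = PV/RT = (8350 × 46.9) / (62.36 × 941.15) = 6.673 mol
n(O2) = 1860 / 32.00 = 58.12 mol
For 6.673 mol C2H6, stoichiometry requires (7/2) × 6.673 = 23.36 mol O2; 58.12 mol is available, so C2H6 is limiting.
n(CO2) = (4/2) × 6.673 = 13.35 mol
V(CO2) = nRT/P = 13.35 × 62.36 × 721.15 / 278 = 2160 L

2160 L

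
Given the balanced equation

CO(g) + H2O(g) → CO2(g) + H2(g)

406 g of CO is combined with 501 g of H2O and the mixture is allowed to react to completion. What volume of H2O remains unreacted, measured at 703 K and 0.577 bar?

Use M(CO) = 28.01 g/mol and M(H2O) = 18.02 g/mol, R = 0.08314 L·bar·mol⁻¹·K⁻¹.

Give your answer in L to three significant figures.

n(CO) = 406 / 28.01 = 14.49 mol
n(H2O) = 501 / 18.02 = 27.80 mol
For 14.49 mol CO, stoichiometry requires (1/1) × 14.49 = 14.49 mol H2O; 27.80 mol is available, so CO is limiting.
n(H2O) consumed = (1/1) × 14.49 = 14.49 mol; remaining = 27.80 − 14.49 = 13.31 mol
V(H2O) = nRT/P = 13.31 × 0.08314 × 703 / 0.577 = 1348 L

1350 L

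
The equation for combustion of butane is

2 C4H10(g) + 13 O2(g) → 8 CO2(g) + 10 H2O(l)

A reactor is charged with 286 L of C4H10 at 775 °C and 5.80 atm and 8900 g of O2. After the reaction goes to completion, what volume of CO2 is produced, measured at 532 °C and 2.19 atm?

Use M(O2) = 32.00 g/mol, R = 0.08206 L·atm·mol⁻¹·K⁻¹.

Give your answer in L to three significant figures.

2330 L

n(C4H10) = PV/RT = (5.80 × 286) / (0.08206 × 1048.15) = 19.29 mol
n(O2) = 8900 / 32.00 = 278.1 mol
For 19.29 mol C4H10, stoichiometry requires (13/2) × 19.29 = 125.4 mol O2; 278.1 mol is available, so C4H10 is limiting.
n(CO2) = (8/2) × 19.29 = 77.16 mol
V(CO2) = nRT/P = 77.16 × 0.08206 × 805.15 / 2.19 = 2328 L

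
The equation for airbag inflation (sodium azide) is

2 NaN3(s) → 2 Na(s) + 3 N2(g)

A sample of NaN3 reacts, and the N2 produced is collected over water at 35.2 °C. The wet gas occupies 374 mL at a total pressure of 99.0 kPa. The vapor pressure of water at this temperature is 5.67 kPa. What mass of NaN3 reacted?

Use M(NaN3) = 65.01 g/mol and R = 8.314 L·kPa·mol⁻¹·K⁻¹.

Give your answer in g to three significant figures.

0.590 g

P(N2) = 99.0 − 5.67 = 93.33 kPa
n(N2) = PV/RT = (93.33 × 0.3740) / (8.314 × 308.35) = 0.01362 mol
n(NaN3) = (2/3) × 0.01362 = 0.009080 mol
m(NaN3) = 0.009080 × 65.01 = 0.5903 g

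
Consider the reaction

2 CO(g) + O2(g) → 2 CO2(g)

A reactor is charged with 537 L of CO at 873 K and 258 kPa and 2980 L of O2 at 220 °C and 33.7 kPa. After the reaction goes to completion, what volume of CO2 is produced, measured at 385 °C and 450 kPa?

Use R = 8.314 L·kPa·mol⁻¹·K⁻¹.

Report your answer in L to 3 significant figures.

n(CO) = PV/RT = (258 × 537) / (8.314 × 873) = 19.09 mol
n(O2) = PV/RT = (33.7 × 2980) / (8.314 × 493.15) = 24.49 mol
For 19.09 mol CO, stoichiometry requires (1/2) × 19.09 = 9.545 mol O2; 24.49 mol is available, so CO is limiting.
n(CO2) = (2/2) × 19.09 = 19.09 mol
V(CO2) = nRT/P = 19.09 × 8.314 × 658.15 / 450 = 232.1 L

232 L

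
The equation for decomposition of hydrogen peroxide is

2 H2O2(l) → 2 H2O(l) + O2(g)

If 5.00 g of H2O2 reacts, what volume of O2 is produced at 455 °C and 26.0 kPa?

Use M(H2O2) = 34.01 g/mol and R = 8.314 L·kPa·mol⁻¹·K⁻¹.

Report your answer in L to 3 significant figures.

n(H2O2) = 5.000 / 34.01 = 0.1470 mol
n(O2) = (1/2) × 0.1470 = 0.07350 mol
V = nRT/P = 0.07350 × 8.314 × 728.15 / 26.0 = 17.11 L

17.1 L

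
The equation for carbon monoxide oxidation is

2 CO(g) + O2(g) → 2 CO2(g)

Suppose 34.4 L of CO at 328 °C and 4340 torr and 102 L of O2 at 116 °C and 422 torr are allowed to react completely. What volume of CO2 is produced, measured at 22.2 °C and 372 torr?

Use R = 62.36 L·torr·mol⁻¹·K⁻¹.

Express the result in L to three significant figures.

n(CO) = PV/RT = (4340 × 34.4) / (62.36 × 601.15) = 3.983 mol
n(O2) = PV/RT = (422 × 102) / (62.36 × 389.15) = 1.774 mol
For 3.983 mol CO, stoichiometry requires (1/2) × 3.983 = 1.992 mol O2; 1.774 mol is available, so O2 is limiting.
n(CO2) = (2/1) × 1.774 = 3.548 mol
V(CO2) = nRT/P = 3.548 × 62.36 × 295.35 / 372 = 175.7 L

176 L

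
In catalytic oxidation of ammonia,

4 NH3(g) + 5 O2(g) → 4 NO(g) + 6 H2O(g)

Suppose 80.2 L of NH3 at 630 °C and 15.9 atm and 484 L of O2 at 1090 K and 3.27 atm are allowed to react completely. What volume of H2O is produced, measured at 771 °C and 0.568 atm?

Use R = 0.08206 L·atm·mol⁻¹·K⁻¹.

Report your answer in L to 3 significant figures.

3200 L

n(NH3) = PV/RT = (15.9 × 80.2) / (0.08206 × 903.15) = 17.21 mol
n(O2) = PV/RT = (3.27 × 484) / (0.08206 × 1090) = 17.69 mol
For 17.21 mol NH3, stoichiometry requires (5/4) × 17.21 = 21.51 mol O2; 17.69 mol is available, so O2 is limiting.
n(H2O) = (6/5) × 17.69 = 21.23 mol
V(H2O) = nRT/P = 21.23 × 0.08206 × 1044.15 / 0.568 = 3203 L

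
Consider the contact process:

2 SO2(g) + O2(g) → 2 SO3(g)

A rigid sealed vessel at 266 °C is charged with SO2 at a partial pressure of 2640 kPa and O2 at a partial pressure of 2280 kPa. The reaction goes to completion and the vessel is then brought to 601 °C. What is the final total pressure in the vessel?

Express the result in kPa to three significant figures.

Because the vessel is rigid and T is held at 266 °C, work the stoichiometry in partial pressures (P_i = n_iRT/V).
P(O2) required for 2640 kPa of SO2 = (1/2) × 2640 = 1320 kPa; available 2280 kPa, so SO2 is limiting.
P(O2) remaining = 2280 − (1/2) × 2640 = 960.0 kPa
P(gaseous products) = (2)/2 × 2640 = 2640 kPa
P_total at 266 °C = 960.0 + 2640 = 3600 kPa
Scaling to 601 °C: P = 3600 × 874.15/539.15 = 5837 kPa

5840 kPa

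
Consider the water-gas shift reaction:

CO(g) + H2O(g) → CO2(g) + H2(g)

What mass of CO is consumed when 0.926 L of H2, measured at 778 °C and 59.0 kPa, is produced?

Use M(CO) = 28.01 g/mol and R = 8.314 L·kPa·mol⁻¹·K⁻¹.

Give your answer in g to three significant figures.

0.175 g

n(H2) = PV/RT = (59.0 × 0.926) / (8.314 × 1051.15) = 0.006252 mol
n(CO) = (1/1) × 0.006252 = 0.006252 mol
m(CO) = 0.006252 × 28.01 = 0.1751 g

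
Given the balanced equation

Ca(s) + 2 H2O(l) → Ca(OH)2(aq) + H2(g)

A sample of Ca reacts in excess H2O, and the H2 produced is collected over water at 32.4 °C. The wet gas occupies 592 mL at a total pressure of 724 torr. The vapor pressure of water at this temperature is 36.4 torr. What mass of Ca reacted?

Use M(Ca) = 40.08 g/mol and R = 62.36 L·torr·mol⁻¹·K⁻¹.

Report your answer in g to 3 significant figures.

P(H2) = 724 − 36.4 = 687.6 torr
n(H2) = PV/RT = (687.6 × 0.5920) / (62.36 × 305.55) = 0.02136 mol
n(Ca) = (1/1) × 0.02136 = 0.02136 mol
m(Ca) = 0.02136 × 40.08 = 0.8561 g

0.856 g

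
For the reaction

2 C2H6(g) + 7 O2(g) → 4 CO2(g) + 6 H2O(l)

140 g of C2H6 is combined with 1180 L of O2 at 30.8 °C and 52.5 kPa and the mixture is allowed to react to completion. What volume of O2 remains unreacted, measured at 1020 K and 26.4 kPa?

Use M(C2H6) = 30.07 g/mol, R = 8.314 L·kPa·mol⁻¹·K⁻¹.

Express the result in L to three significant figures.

2640 L

n(C2H6) = 140 / 30.07 = 4.656 mol
n(O2) = PV/RT = (52.5 × 1180) / (8.314 × 303.95) = 24.51 mol
For 4.656 mol C2H6, stoichiometry requires (7/2) × 4.656 = 16.30 mol O2; 24.51 mol is available, so C2H6 is limiting.
n(O2) consumed = (7/2) × 4.656 = 16.30 mol; remaining = 24.51 − 16.30 = 8.210 mol
V(O2) = nRT/P = 8.210 × 8.314 × 1020 / 26.4 = 2637 L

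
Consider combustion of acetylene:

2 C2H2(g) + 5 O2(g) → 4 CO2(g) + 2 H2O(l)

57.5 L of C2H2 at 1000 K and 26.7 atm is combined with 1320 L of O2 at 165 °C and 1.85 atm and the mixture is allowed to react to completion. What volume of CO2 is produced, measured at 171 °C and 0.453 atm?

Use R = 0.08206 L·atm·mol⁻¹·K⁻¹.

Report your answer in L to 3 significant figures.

n(C2H2) = PV/RT = (26.7 × 57.5) / (0.08206 × 1000) = 18.71 mol
n(O2) = PV/RT = (1.85 × 1320) / (0.08206 × 438.15) = 67.92 mol
For 18.71 mol C2H2, stoichiometry requires (5/2) × 18.71 = 46.78 mol O2; 67.92 mol is available, so C2H2 is limiting.
n(CO2) = (4/2) × 18.71 = 37.42 mol
V(CO2) = nRT/P = 37.42 × 0.08206 × 444.15 / 0.453 = 3011 L

3010 L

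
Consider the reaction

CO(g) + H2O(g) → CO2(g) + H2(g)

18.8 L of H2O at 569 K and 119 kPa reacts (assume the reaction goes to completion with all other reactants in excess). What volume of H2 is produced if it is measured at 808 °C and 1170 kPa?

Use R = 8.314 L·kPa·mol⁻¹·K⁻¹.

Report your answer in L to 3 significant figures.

n(H2O) = PV/RT = (119 × 18.8) / (8.314 × 569) = 0.4729 mol
n(H2) = (1/1) × 0.4729 = 0.4729 mol
V = nRT/P = 0.4729 × 8.314 × 1081.15 / 1170 = 3.633 L

3.63 L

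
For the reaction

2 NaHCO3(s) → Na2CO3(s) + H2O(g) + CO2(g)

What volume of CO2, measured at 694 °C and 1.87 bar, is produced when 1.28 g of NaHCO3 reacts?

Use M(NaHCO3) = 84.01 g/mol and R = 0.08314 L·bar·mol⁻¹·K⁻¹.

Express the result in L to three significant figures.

n(NaHCO3) = 1.280 / 84.01 = 0.01524 mol
n(CO2) = (1/2) × 0.01524 = 0.007620 mol
V = nRT/P = 0.007620 × 0.08314 × 967.15 / 1.87 = 0.3277 L

0.328 L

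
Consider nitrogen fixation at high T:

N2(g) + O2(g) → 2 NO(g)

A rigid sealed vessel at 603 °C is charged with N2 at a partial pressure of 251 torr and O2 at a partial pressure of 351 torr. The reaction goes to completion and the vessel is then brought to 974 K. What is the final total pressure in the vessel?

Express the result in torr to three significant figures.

At constant V, partial pressures at 603 °C are proportional to moles, so apply stoichiometry directly to pressures.
P(O2) required for 251 torr of N2 = (1/1) × 251 = 251.0 torr; available 351 torr, so N2 is limiting.
P(O2) remaining = 351 − (1/1) × 251 = 100.0 torr
P(gaseous products) = (2)/1 × 251 = 502.0 torr
P_total at 603 °C = 100.0 + 502.0 = 602.0 torr
Scaling to 974 K: P = 602.0 × 974/876.15 = 669.2 torr

669 torr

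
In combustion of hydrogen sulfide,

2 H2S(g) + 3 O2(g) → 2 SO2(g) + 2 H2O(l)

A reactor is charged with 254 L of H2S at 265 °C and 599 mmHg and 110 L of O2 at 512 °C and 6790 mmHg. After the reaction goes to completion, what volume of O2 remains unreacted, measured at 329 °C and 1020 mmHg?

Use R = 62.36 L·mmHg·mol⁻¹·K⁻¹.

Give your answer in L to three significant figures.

n(H2S) = PV/RT = (599 × 254) / (62.36 × 538.15) = 4.534 mol
n(O2) = PV/RT = (6790 × 110) / (62.36 × 785.15) = 15.25 mol
For 4.534 mol H2S, stoichiometry requires (3/2) × 4.534 = 6.801 mol O2; 15.25 mol is available, so H2S is limiting.
n(O2) consumed = (3/2) × 4.534 = 6.801 mol; remaining = 15.25 − 6.801 = 8.449 mol
V(O2) = nRT/P = 8.449 × 62.36 × 602.15 / 1020 = 311.0 L

311 L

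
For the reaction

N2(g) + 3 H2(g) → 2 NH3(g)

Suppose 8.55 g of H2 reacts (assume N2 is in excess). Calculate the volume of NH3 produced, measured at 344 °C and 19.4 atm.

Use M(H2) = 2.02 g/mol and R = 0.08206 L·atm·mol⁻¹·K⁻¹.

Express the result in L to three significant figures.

n(H2) = 8.550 / 2.02 = 4.233 mol
n(NH3) = (2/3) × 4.233 = 2.822 mol
V = nRT/P = 2.822 × 0.08206 × 617.15 / 19.4 = 7.367 L

7.37 L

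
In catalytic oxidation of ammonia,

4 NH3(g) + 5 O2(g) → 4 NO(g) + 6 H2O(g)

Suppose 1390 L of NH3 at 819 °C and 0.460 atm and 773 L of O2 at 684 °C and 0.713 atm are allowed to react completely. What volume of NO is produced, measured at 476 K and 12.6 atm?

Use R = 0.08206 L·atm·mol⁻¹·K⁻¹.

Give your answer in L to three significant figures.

n(NH3) = PV/RT = (0.460 × 1390) / (0.08206 × 1092.15) = 7.134 mol
n(O2) = PV/RT = (0.713 × 773) / (0.08206 × 957.15) = 7.017 mol
For 7.134 mol NH3, stoichiometry requires (5/4) × 7.134 = 8.918 mol O2; 7.017 mol is available, so O2 is limiting.
n(NO) = (4/5) × 7.017 = 5.614 mol
V(NO) = nRT/P = 5.614 × 0.08206 × 476 / 12.6 = 17.40 L

17.4 L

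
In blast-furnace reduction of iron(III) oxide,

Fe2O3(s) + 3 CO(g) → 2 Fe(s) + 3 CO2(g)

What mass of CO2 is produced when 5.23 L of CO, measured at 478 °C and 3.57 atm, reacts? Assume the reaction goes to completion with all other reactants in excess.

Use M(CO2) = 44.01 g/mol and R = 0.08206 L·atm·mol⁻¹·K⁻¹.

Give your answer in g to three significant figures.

n(CO) = PV/RT = (3.57 × 5.23) / (0.08206 × 751.15) = 0.3029 mol
n(CO2) = (3/3) × 0.3029 = 0.3029 mol
m(CO2) = 0.3029 × 44.01 = 13.33 g

13.3 g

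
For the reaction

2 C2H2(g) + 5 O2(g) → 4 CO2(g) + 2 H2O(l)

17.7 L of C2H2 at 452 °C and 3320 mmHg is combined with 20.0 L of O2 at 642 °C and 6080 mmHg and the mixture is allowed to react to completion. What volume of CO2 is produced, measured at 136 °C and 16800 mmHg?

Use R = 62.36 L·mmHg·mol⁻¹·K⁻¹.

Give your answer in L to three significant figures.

2.59 L

n(C2H2) = PV/RT = (3320 × 17.7) / (62.36 × 725.15) = 1.300 mol
n(O2) = PV/RT = (6080 × 20.0) / (62.36 × 915.15) = 2.131 mol
For 1.300 mol C2H2, stoichiometry requires (5/2) × 1.300 = 3.250 mol O2; 2.131 mol is available, so O2 is limiting.
n(CO2) = (4/5) × 2.131 = 1.705 mol
V(CO2) = nRT/P = 1.705 × 62.36 × 409.15 / 16800 = 2.589 L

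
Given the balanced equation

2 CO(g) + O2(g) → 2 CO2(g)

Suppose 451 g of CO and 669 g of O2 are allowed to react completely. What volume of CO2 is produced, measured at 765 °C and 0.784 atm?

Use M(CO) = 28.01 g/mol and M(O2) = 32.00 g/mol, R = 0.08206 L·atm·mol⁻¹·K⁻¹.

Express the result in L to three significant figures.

1750 L

n(CO) = 451 / 28.01 = 16.10 mol
n(O2) = 669 / 32.00 = 20.91 mol
For 16.10 mol CO, stoichiometry requires (1/2) × 16.10 = 8.050 mol O2; 20.91 mol is available, so CO is limiting.
n(CO2) = (2/2) × 16.10 = 16.10 mol
V(CO2) = nRT/P = 16.10 × 0.08206 × 1038.15 / 0.784 = 1749 L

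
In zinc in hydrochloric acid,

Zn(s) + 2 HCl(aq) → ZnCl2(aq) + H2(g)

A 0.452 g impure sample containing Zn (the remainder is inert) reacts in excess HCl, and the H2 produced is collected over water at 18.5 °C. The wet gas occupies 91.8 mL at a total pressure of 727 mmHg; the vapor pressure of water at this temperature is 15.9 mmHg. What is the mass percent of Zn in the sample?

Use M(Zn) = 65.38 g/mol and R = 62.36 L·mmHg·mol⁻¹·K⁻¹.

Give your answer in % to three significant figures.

P(H2) = 727 − 15.9 = 711.1 mmHg
n(H2) = PV/RT = (711.1 × 0.09180) / (62.36 × 291.65) = 0.003589 mol
n(Zn) = (1/1) × 0.003589 = 0.003589 mol
m(Zn) = 0.003589 × 65.38 = 0.2346 g
%Zn = 0.2346 / 0.452 × 100 = 51.90%

51.9 %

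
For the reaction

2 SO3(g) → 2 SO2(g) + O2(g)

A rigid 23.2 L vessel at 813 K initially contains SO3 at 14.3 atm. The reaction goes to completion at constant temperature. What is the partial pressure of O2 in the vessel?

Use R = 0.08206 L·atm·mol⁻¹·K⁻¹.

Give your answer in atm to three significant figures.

7.15 atm

n(SO3)₀ = PV/RT = (14.3 × 23.2) / (0.08206 × 813) = 4.973 mol
n(O2) = (1/2) × 4.973 = 2.486 mol
P(O2) = nRT/V = 2.486 × 0.08206 × 813 / 23.2 = 7.149 atm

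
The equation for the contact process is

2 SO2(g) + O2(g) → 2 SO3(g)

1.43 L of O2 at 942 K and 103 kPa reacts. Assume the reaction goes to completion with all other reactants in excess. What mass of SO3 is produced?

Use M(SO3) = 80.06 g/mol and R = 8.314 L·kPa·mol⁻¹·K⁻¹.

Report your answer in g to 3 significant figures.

n(O2) = PV/RT = (103 × 1.43) / (8.314 × 942) = 0.01881 mol
n(SO3) = (2/1) × 0.01881 = 0.03762 mol
m(SO3) = 0.03762 × 80.06 = 3.012 g

3.01 g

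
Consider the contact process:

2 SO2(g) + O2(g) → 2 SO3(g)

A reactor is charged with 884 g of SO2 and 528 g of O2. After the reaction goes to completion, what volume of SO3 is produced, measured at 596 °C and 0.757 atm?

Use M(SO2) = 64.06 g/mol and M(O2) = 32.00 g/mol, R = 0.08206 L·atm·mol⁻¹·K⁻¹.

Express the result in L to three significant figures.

1300 L

n(SO2) = 884 / 64.06 = 13.80 mol
n(O2) = 528 / 32.00 = 16.50 mol
For 13.80 mol SO2, stoichiometry requires (1/2) × 13.80 = 6.900 mol O2; 16.50 mol is available, so SO2 is limiting.
n(SO3) = (2/2) × 13.80 = 13.80 mol
V(SO3) = nRT/P = 13.80 × 0.08206 × 869.15 / 0.757 = 1300 L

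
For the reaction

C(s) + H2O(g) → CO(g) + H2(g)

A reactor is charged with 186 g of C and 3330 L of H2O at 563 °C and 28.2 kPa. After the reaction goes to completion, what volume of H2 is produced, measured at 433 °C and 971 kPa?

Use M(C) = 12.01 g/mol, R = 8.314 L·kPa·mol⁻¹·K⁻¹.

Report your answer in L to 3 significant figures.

n(C) = 186 / 12.01 = 15.49 mol
n(H2O) = PV/RT = (28.2 × 3330) / (8.314 × 836.15) = 13.51 mol
For 15.49 mol C, stoichiometry requires (1/1) × 15.49 = 15.49 mol H2O; 13.51 mol is available, so H2O is limiting.
n(H2) = (1/1) × 13.51 = 13.51 mol
V(H2) = nRT/P = 13.51 × 8.314 × 706.15 / 971 = 81.69 L

81.7 L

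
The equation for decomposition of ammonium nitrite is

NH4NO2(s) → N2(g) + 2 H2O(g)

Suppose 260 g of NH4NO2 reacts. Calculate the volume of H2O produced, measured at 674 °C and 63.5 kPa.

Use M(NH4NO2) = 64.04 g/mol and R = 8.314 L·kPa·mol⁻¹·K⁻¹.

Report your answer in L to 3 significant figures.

n(NH4NO2) = 260.0 / 64.04 = 4.060 mol
n(H2O) = (2/1) × 4.060 = 8.120 mol
V = nRT/P = 8.120 × 8.314 × 947.15 / 63.5 = 1007 L

1010 L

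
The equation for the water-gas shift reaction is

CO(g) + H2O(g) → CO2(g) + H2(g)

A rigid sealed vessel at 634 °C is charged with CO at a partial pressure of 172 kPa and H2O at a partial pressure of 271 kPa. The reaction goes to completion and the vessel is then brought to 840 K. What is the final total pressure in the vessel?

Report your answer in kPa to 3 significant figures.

With V and T fixed, P_i ∝ n_i, so the mole ratios apply directly to partial pressures at 634 °C.
P(H2O) required for 172 kPa of CO = (1/1) × 172 = 172.0 kPa; available 271 kPa, so CO is limiting.
P(H2O) remaining = 271 − (1/1) × 172 = 99.00 kPa
P(gaseous products) = (1+1)/1 × 172 = 344.0 kPa
P_total at 634 °C = 99.00 + 344.0 = 443.0 kPa
Scaling to 840 K: P = 443.0 × 840/907.15 = 410.2 kPa

410 kPa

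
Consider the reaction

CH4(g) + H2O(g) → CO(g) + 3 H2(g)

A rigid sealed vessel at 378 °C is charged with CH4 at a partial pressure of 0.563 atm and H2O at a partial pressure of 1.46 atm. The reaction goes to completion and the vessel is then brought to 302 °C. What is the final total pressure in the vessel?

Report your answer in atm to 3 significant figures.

2.78 atm

At constant V, partial pressures at 378 °C are proportional to moles, so apply stoichiometry directly to pressures.
P(H2O) required for 0.563 atm of CH4 = (1/1) × 0.563 = 0.5630 atm; available 1.46 atm, so CH4 is limiting.
P(H2O) remaining = 1.46 − (1/1) × 0.563 = 0.8970 atm
P(gaseous products) = (1+3)/1 × 0.563 = 2.252 atm
P_total at 378 °C = 0.8970 + 2.252 = 3.149 atm
Scaling to 302 °C: P = 3.149 × 575.15/651.15 = 2.781 atm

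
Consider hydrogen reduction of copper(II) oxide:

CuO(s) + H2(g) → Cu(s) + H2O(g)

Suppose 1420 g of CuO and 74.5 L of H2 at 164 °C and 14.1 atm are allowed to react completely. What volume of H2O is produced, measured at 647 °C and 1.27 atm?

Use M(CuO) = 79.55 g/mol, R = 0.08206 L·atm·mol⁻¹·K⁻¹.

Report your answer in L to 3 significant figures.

n(CuO) = 1420 / 79.55 = 17.85 mol
n(H2) = PV/RT = (14.1 × 74.5) / (0.08206 × 437.15) = 29.28 mol
For 17.85 mol CuO, stoichiometry requires (1/1) × 17.85 = 17.85 mol H2; 29.28 mol is available, so CuO is limiting.
n(H2O) = (1/1) × 17.85 = 17.85 mol
V(H2O) = nRT/P = 17.85 × 0.08206 × 920.15 / 1.27 = 1061 L

1060 L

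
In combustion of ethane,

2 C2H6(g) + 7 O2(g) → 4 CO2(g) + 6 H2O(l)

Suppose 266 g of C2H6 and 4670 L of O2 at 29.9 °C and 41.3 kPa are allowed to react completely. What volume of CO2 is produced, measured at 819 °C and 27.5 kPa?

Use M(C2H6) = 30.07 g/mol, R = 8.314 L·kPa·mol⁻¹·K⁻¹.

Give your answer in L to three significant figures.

5840 L

n(C2H6) = 266 / 30.07 = 8.846 mol
n(O2) = PV/RT = (41.3 × 4670) / (8.314 × 303.05) = 76.55 mol
For 8.846 mol C2H6, stoichiometry requires (7/2) × 8.846 = 30.96 mol O2; 76.55 mol is available, so C2H6 is limiting.
n(CO2) = (4/2) × 8.846 = 17.69 mol
V(CO2) = nRT/P = 17.69 × 8.314 × 1092.15 / 27.5 = 5841 L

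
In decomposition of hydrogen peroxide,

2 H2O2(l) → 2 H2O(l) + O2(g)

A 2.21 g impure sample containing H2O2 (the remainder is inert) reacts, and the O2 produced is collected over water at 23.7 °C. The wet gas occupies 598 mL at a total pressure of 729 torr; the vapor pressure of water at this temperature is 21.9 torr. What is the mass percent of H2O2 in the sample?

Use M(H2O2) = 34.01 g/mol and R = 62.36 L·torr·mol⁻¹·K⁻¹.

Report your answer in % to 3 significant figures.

P(O2) = 729 − 21.9 = 707.1 torr
n(O2) = PV/RT = (707.1 × 0.5980) / (62.36 × 296.85) = 0.02284 mol
n(H2O2) = (2/1) × 0.02284 = 0.04568 mol
m(H2O2) = 0.04568 × 34.01 = 1.554 g
%H2O2 = 1.554 / 2.21 × 100 = 70.32%

70.3 %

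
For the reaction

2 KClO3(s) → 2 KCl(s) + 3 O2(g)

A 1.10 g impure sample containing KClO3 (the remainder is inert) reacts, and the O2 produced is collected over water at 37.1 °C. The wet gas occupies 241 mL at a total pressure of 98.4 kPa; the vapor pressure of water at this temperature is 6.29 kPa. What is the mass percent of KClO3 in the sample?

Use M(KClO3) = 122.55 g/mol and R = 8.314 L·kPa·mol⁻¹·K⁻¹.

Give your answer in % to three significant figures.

P(O2) = 98.4 − 6.29 = 92.11 kPa
n(O2) = PV/RT = (92.11 × 0.2410) / (8.314 × 310.25) = 0.008606 mol
n(KClO3) = (2/3) × 0.008606 = 0.005737 mol
m(KClO3) = 0.005737 × 122.55 = 0.7031 g
%KClO3 = 0.7031 / 1.10 × 100 = 63.92%

63.9 %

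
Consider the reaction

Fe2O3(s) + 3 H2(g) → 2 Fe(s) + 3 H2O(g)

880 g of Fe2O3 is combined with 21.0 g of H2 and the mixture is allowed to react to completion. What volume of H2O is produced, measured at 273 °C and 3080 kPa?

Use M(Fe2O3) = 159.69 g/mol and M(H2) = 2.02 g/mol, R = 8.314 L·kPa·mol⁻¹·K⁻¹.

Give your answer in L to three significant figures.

15.3 L

n(Fe2O3) = 880 / 159.69 = 5.511 mol
n(H2) = 21.0 / 2.02 = 10.40 mol
For 5.511 mol Fe2O3, stoichiometry requires (3/1) × 5.511 = 16.53 mol H2; 10.40 mol is available, so H2 is limiting.
n(H2O) = (3/3) × 10.40 = 10.40 mol
V(H2O) = nRT/P = 10.40 × 8.314 × 546.15 / 3080 = 15.33 L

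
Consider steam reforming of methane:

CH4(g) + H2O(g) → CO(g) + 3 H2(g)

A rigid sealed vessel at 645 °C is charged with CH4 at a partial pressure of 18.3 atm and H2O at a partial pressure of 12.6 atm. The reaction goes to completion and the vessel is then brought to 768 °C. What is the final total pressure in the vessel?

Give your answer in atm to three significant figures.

With V and T fixed, P_i ∝ n_i, so the mole ratios apply directly to partial pressures at 645 °C.
P(H2O) required for 18.3 atm of CH4 = (1/1) × 18.3 = 18.30 atm; available 12.6 atm, so H2O is limiting.
P(CH4) remaining = 18.3 − (1/1) × 12.6 = 5.700 atm
P(gaseous products) = (1+3)/1 × 12.6 = 50.40 atm
P_total at 645 °C = 5.700 + 50.40 = 56.10 atm
Scaling to 768 °C: P = 56.10 × 1041.15/918.15 = 63.62 atm

63.6 atm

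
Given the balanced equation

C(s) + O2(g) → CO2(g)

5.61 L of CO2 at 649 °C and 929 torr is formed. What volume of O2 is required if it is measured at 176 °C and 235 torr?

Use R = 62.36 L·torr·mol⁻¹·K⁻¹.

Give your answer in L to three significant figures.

n(CO2) = PV/RT = (929 × 5.61) / (62.36 × 922.15) = 0.09063 mol
n(O2) = (1/1) × 0.09063 = 0.09063 mol
V = nRT/P = 0.09063 × 62.36 × 449.15 / 235 = 10.80 L

10.8 L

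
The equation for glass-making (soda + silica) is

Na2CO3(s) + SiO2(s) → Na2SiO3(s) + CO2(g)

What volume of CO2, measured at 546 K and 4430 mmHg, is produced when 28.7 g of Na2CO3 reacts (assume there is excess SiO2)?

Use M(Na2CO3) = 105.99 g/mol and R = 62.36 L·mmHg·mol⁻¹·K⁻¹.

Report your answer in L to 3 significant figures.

2.08 L

n(Na2CO3) = 28.70 / 105.99 = 0.2708 mol
n(CO2) = (1/1) × 0.2708 = 0.2708 mol
V = nRT/P = 0.2708 × 62.36 × 546 / 4430 = 2.081 L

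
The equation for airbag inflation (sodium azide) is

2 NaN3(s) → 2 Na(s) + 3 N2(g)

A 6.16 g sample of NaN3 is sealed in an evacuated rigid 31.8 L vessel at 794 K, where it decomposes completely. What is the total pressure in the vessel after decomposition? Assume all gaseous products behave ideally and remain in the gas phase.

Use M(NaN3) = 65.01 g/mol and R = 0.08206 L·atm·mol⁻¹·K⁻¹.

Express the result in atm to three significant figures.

n(NaN3) = 6.16 / 65.01 = 0.09475 mol
n(gas produced) = (3/2) × 0.09475 = 0.1421 mol
P = nRT/V = 0.1421 × 0.08206 × 794 / 31.8 = 0.2912 atm

0.291 atm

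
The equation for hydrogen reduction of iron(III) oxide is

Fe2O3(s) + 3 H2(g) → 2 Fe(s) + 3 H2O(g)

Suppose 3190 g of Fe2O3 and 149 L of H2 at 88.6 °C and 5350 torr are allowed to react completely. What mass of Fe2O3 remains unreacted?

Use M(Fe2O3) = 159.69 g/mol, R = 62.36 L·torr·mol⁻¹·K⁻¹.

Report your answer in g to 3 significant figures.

1310 g

n(Fe2O3) = 3190 / 159.69 = 19.98 mol
n(H2) = PV/RT = (5350 × 149) / (62.36 × 361.75) = 35.34 mol
For 19.98 mol Fe2O3, stoichiometry requires (3/1) × 19.98 = 59.94 mol H2; 35.34 mol is available, so H2 is limiting.
n(Fe2O3) consumed = (1/3) × 35.34 = 11.78 mol; remaining = 19.98 − 11.78 = 8.200 mol
m(Fe2O3) = 8.200 × 159.69 = 1309 g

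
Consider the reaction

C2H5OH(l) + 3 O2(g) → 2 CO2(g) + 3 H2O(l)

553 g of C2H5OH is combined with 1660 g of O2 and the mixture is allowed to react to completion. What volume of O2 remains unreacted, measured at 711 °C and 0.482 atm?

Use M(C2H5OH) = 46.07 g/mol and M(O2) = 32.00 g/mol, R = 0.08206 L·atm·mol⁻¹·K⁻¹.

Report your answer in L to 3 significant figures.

n(C2H5OH) = 553 / 46.07 = 12.00 mol
n(O2) = 1660 / 32.00 = 51.88 mol
For 12.00 mol C2H5OH, stoichiometry requires (3/1) × 12.00 = 36.00 mol O2; 51.88 mol is available, so C2H5OH is limiting.
n(O2) consumed = (3/1) × 12.00 = 36.00 mol; remaining = 51.88 − 36.00 = 15.88 mol
V(O2) = nRT/P = 15.88 × 0.08206 × 984.15 / 0.482 = 2661 L

2660 L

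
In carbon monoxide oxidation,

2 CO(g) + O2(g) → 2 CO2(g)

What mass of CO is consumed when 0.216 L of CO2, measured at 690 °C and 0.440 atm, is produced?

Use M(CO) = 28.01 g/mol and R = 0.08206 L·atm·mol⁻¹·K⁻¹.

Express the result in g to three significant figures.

0.0337 g

n(CO2) = PV/RT = (0.440 × 0.216) / (0.08206 × 963.15) = 0.001202 mol
n(CO) = (2/2) × 0.001202 = 0.001202 mol
m(CO) = 0.001202 × 28.01 = 0.03367 g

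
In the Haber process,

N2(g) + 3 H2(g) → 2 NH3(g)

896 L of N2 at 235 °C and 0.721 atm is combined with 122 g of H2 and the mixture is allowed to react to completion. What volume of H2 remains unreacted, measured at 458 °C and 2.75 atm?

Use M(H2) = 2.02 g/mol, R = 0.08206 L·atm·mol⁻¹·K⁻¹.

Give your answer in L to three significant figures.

304 L

n(N2) = PV/RT = (0.721 × 896) / (0.08206 × 508.15) = 15.49 mol
n(H2) = 122 / 2.02 = 60.40 mol
For 15.49 mol N2, stoichiometry requires (3/1) × 15.49 = 46.47 mol H2; 60.40 mol is available, so N2 is limiting.
n(H2) consumed = (3/1) × 15.49 = 46.47 mol; remaining = 60.40 − 46.47 = 13.93 mol
V(H2) = nRT/P = 13.93 × 0.08206 × 731.15 / 2.75 = 303.9 L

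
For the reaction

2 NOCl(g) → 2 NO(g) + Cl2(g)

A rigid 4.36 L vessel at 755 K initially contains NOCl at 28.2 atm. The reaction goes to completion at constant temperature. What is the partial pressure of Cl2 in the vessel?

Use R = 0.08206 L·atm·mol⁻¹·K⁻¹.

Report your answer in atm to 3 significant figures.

n(NOCl)₀ = PV/RT = (28.2 × 4.36) / (0.08206 × 755) = 1.985 mol
n(Cl2) = (1/2) × 1.985 = 0.9925 mol
P(Cl2) = nRT/V = 0.9925 × 0.08206 × 755 / 4.36 = 14.10 atm

14.1 atm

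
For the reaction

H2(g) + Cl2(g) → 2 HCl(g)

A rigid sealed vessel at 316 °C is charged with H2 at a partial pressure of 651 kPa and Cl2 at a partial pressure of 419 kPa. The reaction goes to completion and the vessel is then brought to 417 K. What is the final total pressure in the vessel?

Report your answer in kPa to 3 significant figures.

With V and T fixed, P_i ∝ n_i, so the mole ratios apply directly to partial pressures at 316 °C.
P(Cl2) required for 651 kPa of H2 = (1/1) × 651 = 651.0 kPa; available 419 kPa, so Cl2 is limiting.
P(H2) remaining = 651 − (1/1) × 419 = 232.0 kPa
P(gaseous products) = (2)/1 × 419 = 838.0 kPa
P_total at 316 °C = 232.0 + 838.0 = 1070 kPa
Scaling to 417 K: P = 1070 × 417/589.15 = 757.3 kPa

757 kPa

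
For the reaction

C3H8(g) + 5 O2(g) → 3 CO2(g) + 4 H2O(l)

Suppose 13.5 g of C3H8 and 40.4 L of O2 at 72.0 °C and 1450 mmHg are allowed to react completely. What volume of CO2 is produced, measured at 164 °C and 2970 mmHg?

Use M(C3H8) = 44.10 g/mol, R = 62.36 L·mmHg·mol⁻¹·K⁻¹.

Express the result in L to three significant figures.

n(C3H8) = 13.5 / 44.10 = 0.3061 mol
n(O2) = PV/RT = (1450 × 40.4) / (62.36 × 345.15) = 2.722 mol
For 0.3061 mol C3H8, stoichiometry requires (5/1) × 0.3061 = 1.530 mol O2; 2.722 mol is available, so C3H8 is limiting.
n(CO2) = (3/1) × 0.3061 = 0.9183 mol
V(CO2) = nRT/P = 0.9183 × 62.36 × 437.15 / 2970 = 8.429 L

8.43 L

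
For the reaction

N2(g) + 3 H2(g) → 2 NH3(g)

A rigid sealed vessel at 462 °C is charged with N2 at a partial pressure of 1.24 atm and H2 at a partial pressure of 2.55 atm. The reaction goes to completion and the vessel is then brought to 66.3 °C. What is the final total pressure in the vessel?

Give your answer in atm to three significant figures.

With V and T fixed, P_i ∝ n_i, so the mole ratios apply directly to partial pressures at 462 °C.
P(H2) required for 1.24 atm of N2 = (3/1) × 1.24 = 3.720 atm; available 2.55 atm, so H2 is limiting.
P(N2) remaining = 1.24 − (1/3) × 2.55 = 0.3900 atm
P(gaseous products) = (2)/3 × 2.55 = 1.700 atm
P_total at 462 °C = 0.3900 + 1.700 = 2.090 atm
Scaling to 66.3 °C: P = 2.090 × 339.45/735.15 = 0.9650 atm

0.965 atm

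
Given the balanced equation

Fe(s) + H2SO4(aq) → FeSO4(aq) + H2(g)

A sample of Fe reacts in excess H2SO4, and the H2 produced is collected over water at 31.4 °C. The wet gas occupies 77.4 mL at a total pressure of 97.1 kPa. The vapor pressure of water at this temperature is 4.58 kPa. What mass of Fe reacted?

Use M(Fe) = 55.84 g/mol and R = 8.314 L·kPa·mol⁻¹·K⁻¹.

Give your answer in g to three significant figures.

0.158 g

P(H2) = 97.1 − 4.58 = 92.52 kPa
n(H2) = PV/RT = (92.52 × 0.07740) / (8.314 × 304.55) = 0.002828 mol
n(Fe) = (1/1) × 0.002828 = 0.002828 mol
m(Fe) = 0.002828 × 55.84 = 0.1579 g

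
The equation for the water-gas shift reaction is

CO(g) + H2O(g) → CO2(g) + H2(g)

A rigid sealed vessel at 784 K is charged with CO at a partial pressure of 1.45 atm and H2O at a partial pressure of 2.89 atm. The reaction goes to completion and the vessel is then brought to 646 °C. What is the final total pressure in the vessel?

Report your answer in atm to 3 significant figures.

5.09 atm

At constant V, partial pressures at 784 K are proportional to moles, so apply stoichiometry directly to pressures.
P(H2O) required for 1.45 atm of CO = (1/1) × 1.45 = 1.450 atm; available 2.89 atm, so CO is limiting.
P(H2O) remaining = 2.89 − (1/1) × 1.45 = 1.440 atm
P(gaseous products) = (1+1)/1 × 1.45 = 2.900 atm
P_total at 784 K = 1.440 + 2.900 = 4.340 atm
Scaling to 646 °C: P = 4.340 × 919.15/784 = 5.088 atm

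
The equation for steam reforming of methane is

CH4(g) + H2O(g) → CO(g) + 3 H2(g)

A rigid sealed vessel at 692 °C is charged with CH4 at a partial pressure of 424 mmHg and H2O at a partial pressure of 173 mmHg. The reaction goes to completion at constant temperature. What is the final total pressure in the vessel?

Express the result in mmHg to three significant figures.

At constant V, partial pressures at 692 °C are proportional to moles, so apply stoichiometry directly to pressures.
P(H2O) required for 424 mmHg of CH4 = (1/1) × 424 = 424.0 mmHg; available 173 mmHg, so H2O is limiting.
P(CH4) remaining = 424 − (1/1) × 173 = 251.0 mmHg
P(gaseous products) = (1+3)/1 × 173 = 692.0 mmHg
P_total at 692 °C = 251.0 + 692.0 = 943.0 mmHg

943 mmHg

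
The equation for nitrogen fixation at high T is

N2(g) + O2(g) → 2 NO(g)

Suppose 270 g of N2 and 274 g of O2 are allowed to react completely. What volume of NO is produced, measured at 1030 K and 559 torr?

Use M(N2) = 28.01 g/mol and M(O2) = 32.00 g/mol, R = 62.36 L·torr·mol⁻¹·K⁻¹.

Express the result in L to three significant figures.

1970 L

n(N2) = 270 / 28.01 = 9.639 mol
n(O2) = 274 / 32.00 = 8.562 mol
For 9.639 mol N2, stoichiometry requires (1/1) × 9.639 = 9.639 mol O2; 8.562 mol is available, so O2 is limiting.
n(NO) = (2/1) × 8.562 = 17.12 mol
V(NO) = nRT/P = 17.12 × 62.36 × 1030 / 559 = 1967 L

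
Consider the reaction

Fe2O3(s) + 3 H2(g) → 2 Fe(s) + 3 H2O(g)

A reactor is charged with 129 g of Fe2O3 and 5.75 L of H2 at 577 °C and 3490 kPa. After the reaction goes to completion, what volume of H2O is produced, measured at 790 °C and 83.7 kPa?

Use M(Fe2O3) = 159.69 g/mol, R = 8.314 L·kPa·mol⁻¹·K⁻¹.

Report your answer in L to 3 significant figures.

256 L

n(Fe2O3) = 129 / 159.69 = 0.8078 mol
n(H2) = PV/RT = (3490 × 5.75) / (8.314 × 850.15) = 2.839 mol
For 0.8078 mol Fe2O3, stoichiometry requires (3/1) × 0.8078 = 2.423 mol H2; 2.839 mol is available, so Fe2O3 is limiting.
n(H2O) = (3/1) × 0.8078 = 2.423 mol
V(H2O) = nRT/P = 2.423 × 8.314 × 1063.15 / 83.7 = 255.9 L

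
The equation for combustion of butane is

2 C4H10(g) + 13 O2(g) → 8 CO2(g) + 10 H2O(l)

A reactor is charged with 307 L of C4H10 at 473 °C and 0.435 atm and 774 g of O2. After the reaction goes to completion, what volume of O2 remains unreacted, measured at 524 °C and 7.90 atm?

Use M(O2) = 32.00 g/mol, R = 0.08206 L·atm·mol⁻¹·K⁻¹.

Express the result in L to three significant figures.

n(C4H10) = PV/RT = (0.435 × 307) / (0.08206 × 746.15) = 2.181 mol
n(O2) = 774 / 32.00 = 24.19 mol
For 2.181 mol C4H10, stoichiometry requires (13/2) × 2.181 = 14.18 mol O2; 24.19 mol is available, so C4H10 is limiting.
n(O2) consumed = (13/2) × 2.181 = 14.18 mol; remaining = 24.19 − 14.18 = 10.01 mol
V(O2) = nRT/P = 10.01 × 0.08206 × 797.15 / 7.90 = 82.89 L

82.9 L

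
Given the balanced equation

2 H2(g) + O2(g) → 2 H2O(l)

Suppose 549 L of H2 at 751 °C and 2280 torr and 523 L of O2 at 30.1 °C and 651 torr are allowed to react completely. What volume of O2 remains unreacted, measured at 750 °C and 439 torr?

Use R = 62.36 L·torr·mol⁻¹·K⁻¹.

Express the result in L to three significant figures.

1190 L

n(H2) = PV/RT = (2280 × 549) / (62.36 × 1024.15) = 19.60 mol
n(O2) = PV/RT = (651 × 523) / (62.36 × 303.25) = 18.00 mol
For 19.60 mol H2, stoichiometry requires (1/2) × 19.60 = 9.800 mol O2; 18.00 mol is available, so H2 is limiting.
n(O2) consumed = (1/2) × 19.60 = 9.800 mol; remaining = 18.00 − 9.800 = 8.200 mol
V(O2) = nRT/P = 8.200 × 62.36 × 1023.15 / 439 = 1192 L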